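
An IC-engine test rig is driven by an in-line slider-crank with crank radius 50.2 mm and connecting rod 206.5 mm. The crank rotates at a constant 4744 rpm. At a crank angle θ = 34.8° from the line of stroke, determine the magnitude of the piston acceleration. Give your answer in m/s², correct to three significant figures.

11300

ω = 2π·4744/60 = 496.8 rad/s
x(θ) = r cosθ + √(L² − r² sin²θ); with ω constant, a = ω²·d²x/dθ².
d²x/dθ² = −r cosθ − r²(cos2θ)/√u − r⁴ sin²2θ/(4u^{3/2}),  u = L² − r² sin²θ = 0.0418214 m².
Substituting r = 0.0502 m, L = 0.2065 m, θ = 34.8°: d²x/dθ² = -0.04568 m.
a = ω²·d²x/dθ² = (496.8)²·(-0.04568) = -11274 m/s²;  |a| = 11274 m/s².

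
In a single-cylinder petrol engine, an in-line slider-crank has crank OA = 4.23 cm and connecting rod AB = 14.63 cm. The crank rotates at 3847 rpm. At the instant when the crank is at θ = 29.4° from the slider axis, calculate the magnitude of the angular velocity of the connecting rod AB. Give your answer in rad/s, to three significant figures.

103

ω = 402.9 rad/s (converted from 3847 rpm).
The rod makes angle φ with the slider axis where L sinφ = r sinθ; differentiating, L cosφ·φ̇ = r ω cosθ.
L cosφ = √(L² − r² sin²θ) = 0.14482 m.
|ω_rod| = r ω |cosθ| / √(L² − r² sin²θ) = 0.0423·402.9·0.87121/0.14482 = 102.52 rad/s.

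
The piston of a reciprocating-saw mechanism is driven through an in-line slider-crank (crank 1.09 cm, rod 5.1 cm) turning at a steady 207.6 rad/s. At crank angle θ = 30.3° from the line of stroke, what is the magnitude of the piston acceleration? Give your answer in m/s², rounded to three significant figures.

456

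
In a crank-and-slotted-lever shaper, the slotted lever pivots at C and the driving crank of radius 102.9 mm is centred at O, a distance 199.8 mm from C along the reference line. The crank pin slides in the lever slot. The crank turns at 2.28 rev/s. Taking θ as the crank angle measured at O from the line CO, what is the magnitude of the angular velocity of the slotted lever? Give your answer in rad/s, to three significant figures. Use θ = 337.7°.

4.79

ω = 14.33 rad/s (from 2.28 rev/s).
Crank pin A relative to C: A = (d + r cosθ, r sinθ); lever angle φ = atan2(r sinθ, d + r cosθ).
Differentiating tanφ: φ̇ = rω(d cosθ + r)/(d² + r² + 2dr cosθ).
d² + r² + 2dr cosθ = |CA|² = 0.088552 m²;  d cosθ + r = +0.28776 m.
|ω_lever| = |0.1029·14.33·+0.28776| / 0.088552 = 4.7902 rad/s.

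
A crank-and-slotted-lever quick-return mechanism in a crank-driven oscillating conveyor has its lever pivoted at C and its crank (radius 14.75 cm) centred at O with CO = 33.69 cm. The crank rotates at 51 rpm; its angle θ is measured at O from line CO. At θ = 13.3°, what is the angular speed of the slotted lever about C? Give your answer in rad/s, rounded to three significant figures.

ω = 5.341 rad/s (from 51 rpm).
Crank pin A relative to C: A = (d + r cosθ, r sinθ); lever angle φ = atan2(r sinθ, d + r cosθ).
Differentiating tanφ: φ̇ = rω(d cosθ + r)/(d² + r² + 2dr cosθ).
d² + r² + 2dr cosθ = |CA|² = 0.231978 m²;  d cosθ + r = +0.47536 m.
|ω_lever| = |0.1475·5.341·+0.47536| / 0.231978 = 1.6142 rad/s.

1.61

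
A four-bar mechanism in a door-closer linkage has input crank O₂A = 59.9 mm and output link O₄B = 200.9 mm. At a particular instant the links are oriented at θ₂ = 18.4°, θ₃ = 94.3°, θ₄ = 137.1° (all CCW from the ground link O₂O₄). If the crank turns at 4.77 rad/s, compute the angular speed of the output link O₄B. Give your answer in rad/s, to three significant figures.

ω₂ = 4.77 rad/s
Differentiating the loop-closure r₂e^{iθ₂}+r₃e^{iθ₃}=r₁+r₄e^{iθ₄} gives r₂ω₂e^{iθ₂}+r₃ω₃e^{iθ₃}=r₄ω₄e^{iθ₄}.
Eliminating the other unknown: ω₄ = r₂ω₂ sin(θ₂−θ₃) / [r₄ sin(θ₄−θ₃)].
Numerator sine = -0.96987; denominator sine = +0.67944.
Result = 0.0599·4.77·(-0.96987) / (0.2009·(+0.67944)) = -2.0301 rad/s; magnitude 2.0301 rad/s.

2.03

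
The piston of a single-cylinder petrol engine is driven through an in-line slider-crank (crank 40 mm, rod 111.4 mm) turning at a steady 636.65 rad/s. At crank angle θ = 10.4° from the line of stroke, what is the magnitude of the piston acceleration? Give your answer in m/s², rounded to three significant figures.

ω = 636.6 rad/s
x(θ) = r cosθ + √(L² − r² sin²θ); with ω constant, a = ω²·d²x/dθ².
d²x/dθ² = −r cosθ − r²(cos2θ)/√u − r⁴ sin²2θ/(4u^{3/2}),  u = L² − r² sin²θ = 0.0123578 m².
Substituting r = 0.04 m, L = 0.1114 m, θ = 10.4°: d²x/dθ² = -0.052856 m.
a = ω²·d²x/dθ² = (636.6)²·(-0.052856) = -21424 m/s²;  |a| = 21424 m/s².

21400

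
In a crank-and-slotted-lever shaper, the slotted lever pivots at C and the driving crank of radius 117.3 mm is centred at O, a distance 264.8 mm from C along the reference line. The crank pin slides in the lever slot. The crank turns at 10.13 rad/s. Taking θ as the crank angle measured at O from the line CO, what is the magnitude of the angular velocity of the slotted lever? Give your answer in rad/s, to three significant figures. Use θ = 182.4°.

8.02

ω = 10.13 rad/s
Crank pin A relative to C: A = (d + r cosθ, r sinθ); lever angle φ = atan2(r sinθ, d + r cosθ).
Differentiating tanφ: φ̇ = rω(d cosθ + r)/(d² + r² + 2dr cosθ).
d² + r² + 2dr cosθ = |CA|² = 0.0218107 m²;  d cosθ + r = -0.14727 m.
|ω_lever| = |0.1173·10.13·-0.14727| / 0.0218107 = 8.0231 rad/s.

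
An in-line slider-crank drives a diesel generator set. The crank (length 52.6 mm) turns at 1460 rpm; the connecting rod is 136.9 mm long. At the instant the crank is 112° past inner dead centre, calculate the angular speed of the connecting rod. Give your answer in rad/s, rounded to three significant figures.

23.6

ω = 152.9 rad/s (converted from 1460 rpm).
The rod makes angle φ with the slider axis where L sinφ = r sinθ; differentiating, L cosφ·φ̇ = r ω cosθ.
L cosφ = √(L² − r² sin²θ) = 0.12792 m.
|ω_rod| = r ω |cosθ| / √(L² − r² sin²θ) = 0.0526·152.9·0.37461/0.12792 = 23.551 rad/s.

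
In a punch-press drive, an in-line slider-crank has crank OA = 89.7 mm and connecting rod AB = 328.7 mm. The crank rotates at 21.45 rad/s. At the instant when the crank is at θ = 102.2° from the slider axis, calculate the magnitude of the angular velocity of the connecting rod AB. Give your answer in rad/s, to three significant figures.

1.28

ω = 21.45 rad/s
The rod makes angle φ with the slider axis where L sinφ = r sinθ; differentiating, L cosφ·φ̇ = r ω cosθ.
L cosφ = √(L² − r² sin²θ) = 0.31679 m.
|ω_rod| = r ω |cosθ| / √(L² − r² sin²θ) = 0.0897·21.45·0.21132/0.31679 = 1.2835 rad/s.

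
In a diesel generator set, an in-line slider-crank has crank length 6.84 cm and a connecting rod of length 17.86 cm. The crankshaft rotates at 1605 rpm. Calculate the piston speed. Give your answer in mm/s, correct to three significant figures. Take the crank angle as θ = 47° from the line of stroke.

ω = 2π·1605/60 = 168.1 rad/s
For an in-line slider-crank, x = r cosθ + √(L² − r² sin²θ), so v = −rω sinθ·[1 + r cosθ/√(L² − r² sin²θ)].
With r = 0.0684 m, L = 0.1786 m, θ = 47°: √(L² − r² sin²θ) = 0.17145 m.
v = −0.0684·168.1·0.73135·[1 + 0.0684·0.68200/0.17145] = -10.696 m/s.
|v| = 10.696 m/s = 10696 mm/s.

10700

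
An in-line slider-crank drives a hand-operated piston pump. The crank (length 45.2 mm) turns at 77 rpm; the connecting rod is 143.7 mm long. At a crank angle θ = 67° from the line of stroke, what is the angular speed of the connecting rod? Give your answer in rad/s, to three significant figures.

ω = 8.063 rad/s (converted from 77 rpm).
The rod makes angle φ with the slider axis where L sinφ = r sinθ; differentiating, L cosφ·φ̇ = r ω cosθ.
L cosφ = √(L² − r² sin²θ) = 0.13754 m.
|ω_rod| = r ω |cosθ| / √(L² − r² sin²θ) = 0.0452·8.063·0.39073/0.13754 = 1.0354 rad/s.

1.04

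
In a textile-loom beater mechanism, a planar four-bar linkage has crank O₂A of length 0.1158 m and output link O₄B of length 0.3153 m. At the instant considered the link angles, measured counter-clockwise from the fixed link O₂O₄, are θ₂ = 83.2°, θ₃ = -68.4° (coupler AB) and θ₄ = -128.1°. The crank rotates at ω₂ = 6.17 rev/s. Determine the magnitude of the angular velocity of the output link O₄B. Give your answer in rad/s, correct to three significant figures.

7.84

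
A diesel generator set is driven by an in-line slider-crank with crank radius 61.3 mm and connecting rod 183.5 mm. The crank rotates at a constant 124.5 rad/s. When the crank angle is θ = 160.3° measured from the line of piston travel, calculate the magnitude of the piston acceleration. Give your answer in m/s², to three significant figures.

ω = 124.5 rad/s
x(θ) = r cosθ + √(L² − r² sin²θ); with ω constant, a = ω²·d²x/dθ².
d²x/dθ² = −r cosθ − r²(cos2θ)/√u − r⁴ sin²2θ/(4u^{3/2}),  u = L² − r² sin²θ = 0.0332453 m².
Substituting r = 0.0613 m, L = 0.1835 m, θ = 160.3°: d²x/dθ² = +0.041552 m.
a = ω²·d²x/dθ² = (124.5)²·(+0.041552) = +644.07 m/s²;  |a| = 644.07 m/s².

644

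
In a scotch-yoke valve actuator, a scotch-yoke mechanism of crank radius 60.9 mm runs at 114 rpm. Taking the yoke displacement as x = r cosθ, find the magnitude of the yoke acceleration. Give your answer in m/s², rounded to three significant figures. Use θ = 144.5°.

7.07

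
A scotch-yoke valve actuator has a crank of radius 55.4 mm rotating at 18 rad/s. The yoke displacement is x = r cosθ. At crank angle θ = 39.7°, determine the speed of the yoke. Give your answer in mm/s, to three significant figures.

637

ω = 18 rad/s
x = r cosθ ⇒ ẋ = −rω sinθ.
|v| = rω|sinθ| = 0.0554·18·|sin 39.7°| = 0.63698 m/s = 636.98 mm/s.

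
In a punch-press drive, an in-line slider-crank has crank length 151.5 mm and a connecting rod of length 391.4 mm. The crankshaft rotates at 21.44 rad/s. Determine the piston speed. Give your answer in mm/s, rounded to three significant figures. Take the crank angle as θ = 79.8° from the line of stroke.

ω = 21.44 rad/s
For an in-line slider-crank, x = r cosθ + √(L² − r² sin²θ), so v = −rω sinθ·[1 + r cosθ/√(L² − r² sin²θ)].
With r = 0.1515 m, L = 0.3914 m, θ = 79.8°: √(L² − r² sin²θ) = 0.36189 m.
v = −0.1515·21.44·0.98420·[1 + 0.1515·0.17708/0.36189] = -3.4338 m/s.
|v| = 3.4338 m/s = 3433.8 mm/s.

3430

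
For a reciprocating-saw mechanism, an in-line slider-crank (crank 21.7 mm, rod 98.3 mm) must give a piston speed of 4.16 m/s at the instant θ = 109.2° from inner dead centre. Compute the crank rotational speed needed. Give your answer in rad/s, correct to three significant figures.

For an in-line slider-crank, |v_piston| = rω|sinθ|·[1 + r cosθ/√(L² − r² sin²θ)].
With r = 0.0217 m, L = 0.0983 m, θ = 109.2°: the bracketed kinematic factor |dx/dθ| = 0.018972 m.
ω = v/|dx/dθ| = 4.16/0.018972 = 219.27 rad/s.

219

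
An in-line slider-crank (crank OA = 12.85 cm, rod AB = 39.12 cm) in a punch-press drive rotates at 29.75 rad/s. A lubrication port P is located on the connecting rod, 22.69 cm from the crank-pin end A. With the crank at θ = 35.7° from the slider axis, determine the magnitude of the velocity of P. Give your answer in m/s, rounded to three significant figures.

2.89

ω = 29.75 rad/s.  Crank-pin speed |V_A| = rω = 3.8229 m/s, perpendicular to OA.
Rod angle: sinφ = −(r/L) sinθ ⇒ φ = -11.051°; ω_rod = −rω cosθ/√(L²−r²sin²θ) = -8.0858 rad/s.
V_P = V_A + ω_rod × AP, with AP = 0.2269 m along the rod.
Components: V_Px = −rω sinθ − a·ω_rod·sinφ = -2.5825 m/s;  V_Py = rω cosθ + a·ω_rod·cosφ = +1.3039 m/s.
|V_P| = √(V_Px² + V_Py²) = 2.893 m/s.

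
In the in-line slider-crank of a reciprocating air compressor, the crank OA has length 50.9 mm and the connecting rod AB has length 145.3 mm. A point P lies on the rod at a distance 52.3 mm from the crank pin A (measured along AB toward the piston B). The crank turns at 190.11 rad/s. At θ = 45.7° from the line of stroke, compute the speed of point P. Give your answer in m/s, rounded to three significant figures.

8.71

ω = 190.1 rad/s.  Crank-pin speed |V_A| = rω = 9.6766 m/s, perpendicular to OA.
Rod angle: sinφ = −(r/L) sinθ ⇒ φ = -14.520°; ω_rod = −rω cosθ/√(L²−r²sin²θ) = -48.047 rad/s.
V_P = V_A + ω_rod × AP, with AP = 0.0523 m along the rod.
Components: V_Px = −rω sinθ − a·ω_rod·sinφ = -7.5555 m/s;  V_Py = rω cosθ + a·ω_rod·cosφ = +4.3257 m/s.
|V_P| = √(V_Px² + V_Py²) = 8.7061 m/s.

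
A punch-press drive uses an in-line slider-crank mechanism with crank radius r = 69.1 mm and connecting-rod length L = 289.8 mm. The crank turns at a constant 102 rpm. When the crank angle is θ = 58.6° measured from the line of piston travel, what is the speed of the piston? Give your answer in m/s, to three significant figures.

ω = 2π·102/60 = 10.68 rad/s
For an in-line slider-crank, x = r cosθ + √(L² − r² sin²θ), so v = −rω sinθ·[1 + r cosθ/√(L² − r² sin²θ)].
With r = 0.0691 m, L = 0.2898 m, θ = 58.6°: √(L² − r² sin²θ) = 0.28373 m.
v = −0.0691·10.68·0.85355·[1 + 0.0691·0.52101/0.28373] = -0.70993 m/s.
|v| = 0.70993 m/s.

0.710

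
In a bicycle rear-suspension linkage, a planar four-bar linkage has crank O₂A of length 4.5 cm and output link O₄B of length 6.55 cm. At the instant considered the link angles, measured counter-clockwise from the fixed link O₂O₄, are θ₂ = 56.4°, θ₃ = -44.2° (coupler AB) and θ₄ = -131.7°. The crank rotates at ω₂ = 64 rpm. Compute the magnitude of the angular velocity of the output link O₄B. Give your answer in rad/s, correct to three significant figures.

4.53

ω₂ = 6.702 rad/s (from 64 rpm).
Differentiating the loop-closure r₂e^{iθ₂}+r₃e^{iθ₃}=r₁+r₄e^{iθ₄} gives r₂ω₂e^{iθ₂}+r₃ω₃e^{iθ₃}=r₄ω₄e^{iθ₄}.
Eliminating the other unknown: ω₄ = r₂ω₂ sin(θ₂−θ₃) / [r₄ sin(θ₄−θ₃)].
Numerator sine = +0.98294; denominator sine = -0.99905.
Result = 0.045·6.702·(+0.98294) / (0.0655·(-0.99905)) = -4.5302 rad/s; magnitude 4.5302 rad/s.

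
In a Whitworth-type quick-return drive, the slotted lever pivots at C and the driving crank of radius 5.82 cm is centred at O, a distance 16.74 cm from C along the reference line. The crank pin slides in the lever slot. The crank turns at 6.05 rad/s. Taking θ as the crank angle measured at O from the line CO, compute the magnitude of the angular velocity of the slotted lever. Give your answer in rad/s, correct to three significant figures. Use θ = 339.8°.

ω = 6.05 rad/s
Crank pin A relative to C: A = (d + r cosθ, r sinθ); lever angle φ = atan2(r sinθ, d + r cosθ).
Differentiating tanφ: φ̇ = rω(d cosθ + r)/(d² + r² + 2dr cosθ).
d² + r² + 2dr cosθ = |CA|² = 0.0496969 m²;  d cosθ + r = +0.2153 m.
|ω_lever| = |0.0582·6.05·+0.2153| / 0.0496969 = 1.5255 rad/s.

1.53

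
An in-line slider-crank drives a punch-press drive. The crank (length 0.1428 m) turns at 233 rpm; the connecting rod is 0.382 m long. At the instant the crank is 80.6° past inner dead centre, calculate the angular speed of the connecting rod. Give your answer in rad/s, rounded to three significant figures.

ω = 24.4 rad/s (converted from 233 rpm).
The rod makes angle φ with the slider axis where L sinφ = r sinθ; differentiating, L cosφ·φ̇ = r ω cosθ.
L cosφ = √(L² − r² sin²θ) = 0.35507 m.
|ω_rod| = r ω |cosθ| / √(L² − r² sin²θ) = 0.1428·24.4·0.16333/0.35507 = 1.6027 rad/s.

1.60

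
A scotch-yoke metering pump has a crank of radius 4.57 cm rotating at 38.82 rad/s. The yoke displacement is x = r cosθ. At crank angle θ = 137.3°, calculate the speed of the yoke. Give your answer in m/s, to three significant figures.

1.20

ω = 38.82 rad/s
x = r cosθ ⇒ ẋ = −rω sinθ.
|v| = rω|sinθ| = 0.0457·38.82·|sin 137.3°| = 1.2031 m/s.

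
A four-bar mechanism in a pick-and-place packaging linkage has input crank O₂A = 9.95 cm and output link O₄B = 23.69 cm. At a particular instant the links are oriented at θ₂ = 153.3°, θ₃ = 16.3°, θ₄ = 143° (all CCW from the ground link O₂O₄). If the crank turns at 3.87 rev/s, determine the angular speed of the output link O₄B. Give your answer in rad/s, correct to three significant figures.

8.69

ω₂ = 24.32 rad/s (from 3.87 rev/s).
Differentiating the loop-closure r₂e^{iθ₂}+r₃e^{iθ₃}=r₁+r₄e^{iθ₄} gives r₂ω₂e^{iθ₂}+r₃ω₃e^{iθ₃}=r₄ω₄e^{iθ₄}.
Eliminating the other unknown: ω₄ = r₂ω₂ sin(θ₂−θ₃) / [r₄ sin(θ₄−θ₃)].
Numerator sine = +0.68200; denominator sine = +0.80178.
Result = 0.0995·24.32·(+0.68200) / (0.2369·(+0.80178)) = +8.6872 rad/s; magnitude 8.6872 rad/s.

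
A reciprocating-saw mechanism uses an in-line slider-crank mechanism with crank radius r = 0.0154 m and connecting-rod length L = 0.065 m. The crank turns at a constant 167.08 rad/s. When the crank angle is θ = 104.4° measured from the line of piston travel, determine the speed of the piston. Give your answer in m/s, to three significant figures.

ω = 167.1 rad/s
For an in-line slider-crank, x = r cosθ + √(L² − r² sin²θ), so v = −rω sinθ·[1 + r cosθ/√(L² − r² sin²θ)].
With r = 0.0154 m, L = 0.065 m, θ = 104.4°: √(L² − r² sin²θ) = 0.063265 m.
v = −0.0154·167.1·0.96858·[1 + 0.0154·-0.24869/0.063265] = -2.3413 m/s.
|v| = 2.3413 m/s.

2.34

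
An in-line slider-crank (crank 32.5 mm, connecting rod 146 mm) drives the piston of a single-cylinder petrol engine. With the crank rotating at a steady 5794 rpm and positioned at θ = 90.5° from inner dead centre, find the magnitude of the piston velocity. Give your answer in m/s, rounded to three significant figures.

ω = 2π·5794/60 = 606.7 rad/s
For an in-line slider-crank, x = r cosθ + √(L² − r² sin²θ), so v = −rω sinθ·[1 + r cosθ/√(L² − r² sin²θ)].
With r = 0.0325 m, L = 0.146 m, θ = 90.5°: √(L² − r² sin²θ) = 0.14234 m.
v = −0.0325·606.7·0.99996·[1 + 0.0325·-0.00873/0.14234] = -19.679 m/s.
|v| = 19.679 m/s.

19.7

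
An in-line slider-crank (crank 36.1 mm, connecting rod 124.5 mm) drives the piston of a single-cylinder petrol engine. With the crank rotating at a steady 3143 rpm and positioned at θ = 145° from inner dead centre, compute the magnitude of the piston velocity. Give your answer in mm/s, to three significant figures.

ω = 2π·3143/60 = 329.1 rad/s
For an in-line slider-crank, x = r cosθ + √(L² − r² sin²θ), so v = −rω sinθ·[1 + r cosθ/√(L² − r² sin²θ)].
With r = 0.0361 m, L = 0.1245 m, θ = 145°: √(L² − r² sin²θ) = 0.12277 m.
v = −0.0361·329.1·0.57358·[1 + 0.0361·-0.81915/0.12277] = -5.1735 m/s.
|v| = 5.1735 m/s = 5173.5 mm/s.

5170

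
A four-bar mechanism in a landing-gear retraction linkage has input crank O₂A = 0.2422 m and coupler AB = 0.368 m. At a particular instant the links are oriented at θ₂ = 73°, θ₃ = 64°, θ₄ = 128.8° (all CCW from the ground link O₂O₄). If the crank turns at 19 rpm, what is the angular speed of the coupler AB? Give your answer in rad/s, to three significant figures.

1.20

ω₂ = 1.99 rad/s (from 19 rpm).
Differentiating the loop-closure r₂e^{iθ₂}+r₃e^{iθ₃}=r₁+r₄e^{iθ₄} gives r₂ω₂e^{iθ₂}+r₃ω₃e^{iθ₃}=r₄ω₄e^{iθ₄}.
Eliminating the other unknown: ω₃ = r₂ω₂ sin(θ₄−θ₂) / [r₃ sin(θ₃−θ₄)].
Numerator sine = +0.82708; denominator sine = -0.90483.
Result = 0.2422·1.99·(+0.82708) / (0.368·(-0.90483)) = -1.197 rad/s; magnitude 1.197 rad/s.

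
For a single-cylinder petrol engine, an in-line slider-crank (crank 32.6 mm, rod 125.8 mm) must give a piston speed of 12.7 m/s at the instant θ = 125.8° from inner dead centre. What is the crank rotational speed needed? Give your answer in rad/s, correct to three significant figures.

568

For an in-line slider-crank, |v_piston| = rω|sinθ|·[1 + r cosθ/√(L² − r² sin²θ)].
With r = 0.0326 m, L = 0.1258 m, θ = 125.8°: the bracketed kinematic factor |dx/dθ| = 0.022341 m.
ω = v/|dx/dθ| = 12.7/0.022341 = 568.46 rad/s.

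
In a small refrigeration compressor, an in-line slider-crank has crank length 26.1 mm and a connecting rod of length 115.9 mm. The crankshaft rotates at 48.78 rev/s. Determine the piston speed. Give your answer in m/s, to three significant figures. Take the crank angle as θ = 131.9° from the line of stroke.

ω = 2π·48.8 = 306.5 rad/s
For an in-line slider-crank, x = r cosθ + √(L² − r² sin²θ), so v = −rω sinθ·[1 + r cosθ/√(L² − r² sin²θ)].
With r = 0.0261 m, L = 0.1159 m, θ = 131.9°: √(L² − r² sin²θ) = 0.11426 m.
v = −0.0261·306.5·0.74431·[1 + 0.0261·-0.66783/0.11426] = -5.0458 m/s.
|v| = 5.0458 m/s.

5.05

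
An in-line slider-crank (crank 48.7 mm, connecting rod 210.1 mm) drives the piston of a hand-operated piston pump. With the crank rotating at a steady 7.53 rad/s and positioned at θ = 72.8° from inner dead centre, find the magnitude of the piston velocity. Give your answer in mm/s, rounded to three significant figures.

ω = 7.53 rad/s
For an in-line slider-crank, x = r cosθ + √(L² − r² sin²θ), so v = −rω sinθ·[1 + r cosθ/√(L² − r² sin²θ)].
With r = 0.0487 m, L = 0.2101 m, θ = 72.8°: √(L² − r² sin²θ) = 0.20488 m.
v = −0.0487·7.53·0.95528·[1 + 0.0487·0.29571/0.20488] = -0.37493 m/s.
|v| = 0.37493 m/s = 374.93 mm/s.

375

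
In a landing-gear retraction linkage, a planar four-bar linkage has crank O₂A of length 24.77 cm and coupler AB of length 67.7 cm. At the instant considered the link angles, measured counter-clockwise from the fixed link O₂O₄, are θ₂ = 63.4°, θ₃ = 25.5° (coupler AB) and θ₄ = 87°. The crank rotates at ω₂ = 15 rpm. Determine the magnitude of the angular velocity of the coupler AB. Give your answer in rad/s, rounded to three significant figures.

ω₂ = 1.571 rad/s (from 15 rpm).
Differentiating the loop-closure r₂e^{iθ₂}+r₃e^{iθ₃}=r₁+r₄e^{iθ₄} gives r₂ω₂e^{iθ₂}+r₃ω₃e^{iθ₃}=r₄ω₄e^{iθ₄}.
Eliminating the other unknown: ω₃ = r₂ω₂ sin(θ₄−θ₂) / [r₃ sin(θ₃−θ₄)].
Numerator sine = +0.40035; denominator sine = -0.87882.
Result = 0.2477·1.571·(+0.40035) / (0.677·(-0.87882)) = -0.26182 rad/s; magnitude 0.26182 rad/s.

0.262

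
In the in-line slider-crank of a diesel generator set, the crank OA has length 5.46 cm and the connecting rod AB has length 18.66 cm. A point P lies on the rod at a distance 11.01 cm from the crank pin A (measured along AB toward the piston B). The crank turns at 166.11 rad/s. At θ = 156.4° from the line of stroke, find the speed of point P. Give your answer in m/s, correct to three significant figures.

ω = 166.1 rad/s.  Crank-pin speed |V_A| = rω = 9.0696 m/s, perpendicular to OA.
Rod angle: sinφ = −(r/L) sinθ ⇒ φ = -6.727°; ω_rod = −rω cosθ/√(L²−r²sin²θ) = +44.848 rad/s.
V_P = V_A + ω_rod × AP, with AP = 0.1101 m along the rod.
Components: V_Px = −rω sinθ − a·ω_rod·sinφ = -3.0526 m/s;  V_Py = rω cosθ + a·ω_rod·cosφ = -3.4073 m/s.
|V_P| = √(V_Px² + V_Py²) = 4.5747 m/s.

4.57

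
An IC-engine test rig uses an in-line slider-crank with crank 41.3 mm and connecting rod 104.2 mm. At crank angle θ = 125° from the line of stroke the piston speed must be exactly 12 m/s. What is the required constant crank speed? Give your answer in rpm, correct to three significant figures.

For an in-line slider-crank, |v_piston| = rω|sinθ|·[1 + r cosθ/√(L² − r² sin²θ)].
With r = 0.0413 m, L = 0.1042 m, θ = 125°: the bracketed kinematic factor |dx/dθ| = 0.025699 m.
ω = v/|dx/dθ| = 12/0.025699 = 466.94 rad/s.
N = 60ω/(2π) = 4458.9 rpm.

4460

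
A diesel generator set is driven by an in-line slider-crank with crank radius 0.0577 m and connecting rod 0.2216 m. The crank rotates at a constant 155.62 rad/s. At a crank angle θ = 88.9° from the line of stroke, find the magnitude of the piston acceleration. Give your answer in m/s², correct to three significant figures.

ω = 155.6 rad/s
x(θ) = r cosθ + √(L² − r² sin²θ); with ω constant, a = ω²·d²x/dθ².
d²x/dθ² = −r cosθ − r²(cos2θ)/√u − r⁴ sin²2θ/(4u^{3/2}),  u = L² − r² sin²θ = 0.0457785 m².
Substituting r = 0.0577 m, L = 0.2216 m, θ = 88.9°: d²x/dθ² = +0.014441 m.
a = ω²·d²x/dθ² = (155.6)²·(+0.014441) = +349.72 m/s²;  |a| = 349.72 m/s².

350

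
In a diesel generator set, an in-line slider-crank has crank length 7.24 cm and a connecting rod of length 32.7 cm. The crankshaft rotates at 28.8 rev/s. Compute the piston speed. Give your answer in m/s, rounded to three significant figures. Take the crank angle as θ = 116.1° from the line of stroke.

10.6

ω = 2π·28.8 = 181 rad/s
For an in-line slider-crank, x = r cosθ + √(L² − r² sin²θ), so v = −rω sinθ·[1 + r cosθ/√(L² − r² sin²θ)].
With r = 0.0724 m, L = 0.327 m, θ = 116.1°: √(L² − r² sin²θ) = 0.32047 m.
v = −0.0724·181·0.89803·[1 + 0.0724·-0.43994/0.32047] = -10.596 m/s.
|v| = 10.596 m/s.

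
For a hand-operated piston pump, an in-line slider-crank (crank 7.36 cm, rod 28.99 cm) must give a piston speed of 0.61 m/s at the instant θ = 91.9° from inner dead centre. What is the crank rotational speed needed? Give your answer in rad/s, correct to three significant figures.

8.37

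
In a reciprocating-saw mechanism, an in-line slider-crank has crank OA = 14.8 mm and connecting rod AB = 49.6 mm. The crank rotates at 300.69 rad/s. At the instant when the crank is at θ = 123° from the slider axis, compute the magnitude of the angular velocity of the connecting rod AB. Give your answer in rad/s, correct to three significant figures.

ω = 300.7 rad/s
The rod makes angle φ with the slider axis where L sinφ = r sinθ; differentiating, L cosφ·φ̇ = r ω cosθ.
L cosφ = √(L² − r² sin²θ) = 0.048022 m.
|ω_rod| = r ω |cosθ| / √(L² − r² sin²θ) = 0.0148·300.7·0.54464/0.048022 = 50.472 rad/s.

50.5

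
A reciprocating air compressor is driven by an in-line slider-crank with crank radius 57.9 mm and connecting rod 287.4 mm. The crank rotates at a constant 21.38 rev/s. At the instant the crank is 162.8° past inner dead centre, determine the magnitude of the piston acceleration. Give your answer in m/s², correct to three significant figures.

ω = 2π·21.4 = 134.3 rad/s
x(θ) = r cosθ + √(L² − r² sin²θ); with ω constant, a = ω²·d²x/dθ².
d²x/dθ² = −r cosθ − r²(cos2θ)/√u − r⁴ sin²2θ/(4u^{3/2}),  u = L² − r² sin²θ = 0.0823056 m².
Substituting r = 0.0579 m, L = 0.2874 m, θ = 162.8°: d²x/dθ² = +0.045631 m.
a = ω²·d²x/dθ² = (134.3)²·(+0.045631) = +823.44 m/s²;  |a| = 823.44 m/s².

823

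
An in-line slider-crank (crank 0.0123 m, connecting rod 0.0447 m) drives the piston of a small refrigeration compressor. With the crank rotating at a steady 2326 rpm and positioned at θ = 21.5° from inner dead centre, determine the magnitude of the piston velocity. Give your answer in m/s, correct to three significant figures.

ω = 2π·2326/60 = 243.6 rad/s
For an in-line slider-crank, x = r cosθ + √(L² − r² sin²θ), so v = −rω sinθ·[1 + r cosθ/√(L² − r² sin²θ)].
With r = 0.0123 m, L = 0.0447 m, θ = 21.5°: √(L² − r² sin²θ) = 0.044472 m.
v = −0.0123·243.6·0.36650·[1 + 0.0123·0.93042/0.044472] = -1.3806 m/s.
|v| = 1.3806 m/s.

1.38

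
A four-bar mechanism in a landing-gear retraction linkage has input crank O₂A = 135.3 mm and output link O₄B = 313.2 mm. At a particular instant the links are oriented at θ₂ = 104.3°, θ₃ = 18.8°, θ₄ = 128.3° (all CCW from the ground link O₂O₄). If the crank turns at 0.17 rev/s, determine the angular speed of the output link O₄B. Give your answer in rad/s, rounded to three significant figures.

ω₂ = 1.068 rad/s (from 0.17 rev/s).
Differentiating the loop-closure r₂e^{iθ₂}+r₃e^{iθ₃}=r₁+r₄e^{iθ₄} gives r₂ω₂e^{iθ₂}+r₃ω₃e^{iθ₃}=r₄ω₄e^{iθ₄}.
Eliminating the other unknown: ω₄ = r₂ω₂ sin(θ₂−θ₃) / [r₄ sin(θ₄−θ₃)].
Numerator sine = +0.99692; denominator sine = +0.94264.
Result = 0.1353·1.068·(+0.99692) / (0.3132·(+0.94264)) = +0.488 rad/s; magnitude 0.488 rad/s.

0.488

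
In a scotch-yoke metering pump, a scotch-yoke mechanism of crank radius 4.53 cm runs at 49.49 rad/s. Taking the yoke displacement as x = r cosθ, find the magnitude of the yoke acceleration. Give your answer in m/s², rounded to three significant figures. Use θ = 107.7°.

33.7

ω = 49.49 rad/s
x = r cosθ ⇒ ẍ = −rω² cosθ (ω constant).
|a| = rω²|cosθ| = 0.0453·(49.49)²·|cos 107.7°| = 33.733 m/s².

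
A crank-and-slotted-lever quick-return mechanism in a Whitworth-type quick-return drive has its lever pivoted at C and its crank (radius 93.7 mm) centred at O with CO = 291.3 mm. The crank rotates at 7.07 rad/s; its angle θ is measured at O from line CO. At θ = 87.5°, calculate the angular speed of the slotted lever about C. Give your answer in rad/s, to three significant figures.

0.734

ω = 7.07 rad/s
Crank pin A relative to C: A = (d + r cosθ, r sinθ); lever angle φ = atan2(r sinθ, d + r cosθ).
Differentiating tanφ: φ̇ = rω(d cosθ + r)/(d² + r² + 2dr cosθ).
d² + r² + 2dr cosθ = |CA|² = 0.0960165 m²;  d cosθ + r = +0.10641 m.
|ω_lever| = |0.0937·7.07·+0.10641| / 0.0960165 = 0.73414 rad/s.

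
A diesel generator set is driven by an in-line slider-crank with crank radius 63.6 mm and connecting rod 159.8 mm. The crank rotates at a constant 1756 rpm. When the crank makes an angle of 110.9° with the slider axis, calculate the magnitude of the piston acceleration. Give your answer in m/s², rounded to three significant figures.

1440

ω = 2π·1756/60 = 183.9 rad/s
x(θ) = r cosθ + √(L² − r² sin²θ); with ω constant, a = ω²·d²x/dθ².
d²x/dθ² = −r cosθ − r²(cos2θ)/√u − r⁴ sin²2θ/(4u^{3/2}),  u = L² − r² sin²θ = 0.0220058 m².
Substituting r = 0.0636 m, L = 0.1598 m, θ = 110.9°: d²x/dθ² = +0.042459 m.
a = ω²·d²x/dθ² = (183.9)²·(+0.042459) = +1435.7 m/s²;  |a| = 1435.7 m/s².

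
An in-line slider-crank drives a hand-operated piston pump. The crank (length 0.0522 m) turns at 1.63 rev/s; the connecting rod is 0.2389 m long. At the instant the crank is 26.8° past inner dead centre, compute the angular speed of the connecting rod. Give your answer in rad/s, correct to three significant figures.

2.01

ω = 10.24 rad/s (converted from 1.63 rev/s).
The rod makes angle φ with the slider axis where L sinφ = r sinθ; differentiating, L cosφ·φ̇ = r ω cosθ.
L cosφ = √(L² − r² sin²θ) = 0.23774 m.
|ω_rod| = r ω |cosθ| / √(L² − r² sin²θ) = 0.0522·10.24·0.89259/0.23774 = 2.0072 rad/s.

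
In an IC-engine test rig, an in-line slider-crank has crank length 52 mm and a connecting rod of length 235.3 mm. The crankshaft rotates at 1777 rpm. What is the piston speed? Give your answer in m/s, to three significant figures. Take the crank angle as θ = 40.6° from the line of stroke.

ω = 2π·1777/60 = 186.1 rad/s
For an in-line slider-crank, x = r cosθ + √(L² − r² sin²θ), so v = −rω sinθ·[1 + r cosθ/√(L² − r² sin²θ)].
With r = 0.052 m, L = 0.2353 m, θ = 40.6°: √(L² − r² sin²θ) = 0.23285 m.
v = −0.052·186.1·0.65077·[1 + 0.052·0.75927/0.23285] = -7.365 m/s.
|v| = 7.365 m/s.

7.36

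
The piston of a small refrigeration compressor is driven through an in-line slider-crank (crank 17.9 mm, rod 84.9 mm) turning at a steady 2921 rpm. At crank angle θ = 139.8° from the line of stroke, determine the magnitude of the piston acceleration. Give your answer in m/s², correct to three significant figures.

1220

ω = 2π·2921/60 = 305.9 rad/s
x(θ) = r cosθ + √(L² − r² sin²θ); with ω constant, a = ω²·d²x/dθ².
d²x/dθ² = −r cosθ − r²(cos2θ)/√u − r⁴ sin²2θ/(4u^{3/2}),  u = L² − r² sin²θ = 0.00707452 m².
Substituting r = 0.0179 m, L = 0.0849 m, θ = 139.8°: d²x/dθ² = +0.012995 m.
a = ω²·d²x/dθ² = (305.9)²·(+0.012995) = +1215.9 m/s²;  |a| = 1215.9 m/s².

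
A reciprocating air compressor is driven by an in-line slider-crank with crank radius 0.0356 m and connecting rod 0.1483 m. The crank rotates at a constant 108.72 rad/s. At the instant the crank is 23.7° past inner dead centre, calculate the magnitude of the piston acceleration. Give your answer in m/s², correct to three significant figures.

455

ω = 108.7 rad/s
x(θ) = r cosθ + √(L² − r² sin²θ); with ω constant, a = ω²·d²x/dθ².
d²x/dθ² = −r cosθ − r²(cos2θ)/√u − r⁴ sin²2θ/(4u^{3/2}),  u = L² − r² sin²θ = 0.0217881 m².
Substituting r = 0.0356 m, L = 0.1483 m, θ = 23.7°: d²x/dθ² = -0.038477 m.
a = ω²·d²x/dθ² = (108.7)²·(-0.038477) = -454.8 m/s²;  |a| = 454.8 m/s².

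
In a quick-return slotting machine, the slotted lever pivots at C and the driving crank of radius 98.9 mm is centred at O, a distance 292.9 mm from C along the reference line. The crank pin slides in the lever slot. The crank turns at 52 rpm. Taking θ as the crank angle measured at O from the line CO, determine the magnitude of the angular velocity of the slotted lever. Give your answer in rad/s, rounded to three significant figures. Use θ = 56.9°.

1.10

ω = 5.445 rad/s (from 52 rpm).
Crank pin A relative to C: A = (d + r cosθ, r sinθ); lever angle φ = atan2(r sinθ, d + r cosθ).
Differentiating tanφ: φ̇ = rω(d cosθ + r)/(d² + r² + 2dr cosθ).
d² + r² + 2dr cosθ = |CA|² = 0.12721 m²;  d cosθ + r = +0.25885 m.
|ω_lever| = |0.0989·5.445·+0.25885| / 0.12721 = 1.0959 rad/s.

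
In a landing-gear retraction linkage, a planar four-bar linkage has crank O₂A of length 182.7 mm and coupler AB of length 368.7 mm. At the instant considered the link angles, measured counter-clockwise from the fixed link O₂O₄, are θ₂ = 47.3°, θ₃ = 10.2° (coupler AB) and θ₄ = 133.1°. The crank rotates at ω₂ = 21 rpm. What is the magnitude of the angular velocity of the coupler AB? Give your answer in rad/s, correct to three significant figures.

1.29

ω₂ = 2.199 rad/s (from 21 rpm).
Differentiating the loop-closure r₂e^{iθ₂}+r₃e^{iθ₃}=r₁+r₄e^{iθ₄} gives r₂ω₂e^{iθ₂}+r₃ω₃e^{iθ₃}=r₄ω₄e^{iθ₄}.
Eliminating the other unknown: ω₃ = r₂ω₂ sin(θ₄−θ₂) / [r₃ sin(θ₃−θ₄)].
Numerator sine = +0.99731; denominator sine = -0.83962.
Result = 0.1827·2.199·(+0.99731) / (0.3687·(-0.83962)) = -1.2944 rad/s; magnitude 1.2944 rad/s.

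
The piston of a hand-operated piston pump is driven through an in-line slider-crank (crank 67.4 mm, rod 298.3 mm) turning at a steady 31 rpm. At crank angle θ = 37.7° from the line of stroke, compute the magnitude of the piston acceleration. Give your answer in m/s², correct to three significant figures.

0.605

ω = 2π·31/60 = 3.246 rad/s
x(θ) = r cosθ + √(L² − r² sin²θ); with ω constant, a = ω²·d²x/dθ².
d²x/dθ² = −r cosθ − r²(cos2θ)/√u − r⁴ sin²2θ/(4u^{3/2}),  u = L² − r² sin²θ = 0.0872841 m².
Substituting r = 0.0674 m, L = 0.2983 m, θ = 37.7°: d²x/dθ² = -0.057392 m.
a = ω²·d²x/dθ² = (3.246)²·(-0.057392) = -0.60483 m/s²;  |a| = 0.60483 m/s².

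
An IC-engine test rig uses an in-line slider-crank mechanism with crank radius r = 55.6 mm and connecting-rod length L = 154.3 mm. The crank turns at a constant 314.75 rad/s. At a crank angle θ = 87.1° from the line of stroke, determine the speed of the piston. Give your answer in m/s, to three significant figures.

17.8

ω = 314.8 rad/s
For an in-line slider-crank, x = r cosθ + √(L² − r² sin²θ), so v = −rω sinθ·[1 + r cosθ/√(L² − r² sin²θ)].
With r = 0.0556 m, L = 0.1543 m, θ = 87.1°: √(L² − r² sin²θ) = 0.14396 m.
v = −0.0556·314.8·0.99872·[1 + 0.0556·0.05059/0.14396] = -17.819 m/s.
|v| = 17.819 m/s.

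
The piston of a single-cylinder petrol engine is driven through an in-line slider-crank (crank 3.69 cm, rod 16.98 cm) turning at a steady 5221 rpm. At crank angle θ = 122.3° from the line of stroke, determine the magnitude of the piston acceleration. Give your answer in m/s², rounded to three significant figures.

6920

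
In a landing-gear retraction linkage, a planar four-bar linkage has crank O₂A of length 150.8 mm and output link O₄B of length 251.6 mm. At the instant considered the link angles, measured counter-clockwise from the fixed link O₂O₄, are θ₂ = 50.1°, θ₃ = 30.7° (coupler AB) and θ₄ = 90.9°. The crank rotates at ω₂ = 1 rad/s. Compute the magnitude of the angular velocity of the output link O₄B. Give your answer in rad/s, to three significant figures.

0.229

ω₂ = 1 rad/s
Differentiating the loop-closure r₂e^{iθ₂}+r₃e^{iθ₃}=r₁+r₄e^{iθ₄} gives r₂ω₂e^{iθ₂}+r₃ω₃e^{iθ₃}=r₄ω₄e^{iθ₄}.
Eliminating the other unknown: ω₄ = r₂ω₂ sin(θ₂−θ₃) / [r₄ sin(θ₄−θ₃)].
Numerator sine = +0.33216; denominator sine = +0.86777.
Result = 0.1508·1·(+0.33216) / (0.2516·(+0.86777)) = +0.22942 rad/s; magnitude 0.22942 rad/s.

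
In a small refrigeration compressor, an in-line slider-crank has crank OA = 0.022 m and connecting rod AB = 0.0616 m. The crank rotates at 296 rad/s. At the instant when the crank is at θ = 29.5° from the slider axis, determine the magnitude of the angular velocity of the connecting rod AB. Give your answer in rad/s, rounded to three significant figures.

93.5

ω = 296 rad/s
The rod makes angle φ with the slider axis where L sinφ = r sinθ; differentiating, L cosφ·φ̇ = r ω cosθ.
L cosφ = √(L² − r² sin²θ) = 0.06064 m.
|ω_rod| = r ω |cosθ| / √(L² − r² sin²θ) = 0.022·296·0.87036/0.06064 = 93.466 rad/s.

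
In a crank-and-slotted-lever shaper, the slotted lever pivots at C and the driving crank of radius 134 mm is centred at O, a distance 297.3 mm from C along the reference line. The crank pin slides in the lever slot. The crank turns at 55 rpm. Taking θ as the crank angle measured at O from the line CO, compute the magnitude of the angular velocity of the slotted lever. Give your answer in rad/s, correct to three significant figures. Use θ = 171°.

ω = 5.76 rad/s (from 55 rpm).
Crank pin A relative to C: A = (d + r cosθ, r sinθ); lever angle φ = atan2(r sinθ, d + r cosθ).
Differentiating tanφ: φ̇ = rω(d cosθ + r)/(d² + r² + 2dr cosθ).
d² + r² + 2dr cosθ = |CA|² = 0.0276478 m²;  d cosθ + r = -0.15964 m.
|ω_lever| = |0.134·5.76·-0.15964| / 0.0276478 = 4.4563 rad/s.

4.46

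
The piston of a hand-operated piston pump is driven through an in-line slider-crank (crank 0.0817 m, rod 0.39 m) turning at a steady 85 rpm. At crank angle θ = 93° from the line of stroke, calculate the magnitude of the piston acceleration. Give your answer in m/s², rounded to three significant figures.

1.72

ω = 2π·85/60 = 8.901 rad/s
x(θ) = r cosθ + √(L² − r² sin²θ); with ω constant, a = ω²·d²x/dθ².
d²x/dθ² = −r cosθ − r²(cos2θ)/√u − r⁴ sin²2θ/(4u^{3/2}),  u = L² − r² sin²θ = 0.145443 m².
Substituting r = 0.0817 m, L = 0.39 m, θ = 93°: d²x/dθ² = +0.02168 m.
a = ω²·d²x/dθ² = (8.901)²·(+0.02168) = +1.7177 m/s²;  |a| = 1.7177 m/s².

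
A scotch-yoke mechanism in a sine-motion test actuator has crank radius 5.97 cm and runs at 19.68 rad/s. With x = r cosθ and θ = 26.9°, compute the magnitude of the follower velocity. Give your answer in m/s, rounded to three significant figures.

0.532

ω = 19.68 rad/s
x = r cosθ ⇒ ẋ = −rω sinθ.
|v| = rω|sinθ| = 0.0597·19.68·|sin 26.9°| = 0.53156 m/s.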